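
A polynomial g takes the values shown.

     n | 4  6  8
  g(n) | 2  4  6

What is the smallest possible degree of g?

Divided differences on the nodes 4, 6, 8:
  order 0: 2  4  6
  order 1: 1  1
  order 2: 0
The order-1 divided differences are all 1 (nonzero) and every higher order vanishes, so the data lies on a polynomial of degree exactly 1.

1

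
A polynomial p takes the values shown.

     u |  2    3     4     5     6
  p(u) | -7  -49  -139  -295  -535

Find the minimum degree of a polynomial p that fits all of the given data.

Forward differences of the values at u = 2, 3, 4, 5, 6:
  p  : -7  -49  -139  -295  -535
  Δ  : -42  -90  -156  -240
  Δ^2: -48  -66  -84
  Δ^3: -18  -18
  Δ^4: 0
The third differences are constant (-18) and nonzero, while all higher differences vanish, so the minimal degree is 3.

3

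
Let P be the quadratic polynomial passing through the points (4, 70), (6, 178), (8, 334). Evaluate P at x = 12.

790

Write P(x) = ax^2 + bx + c. Substituting each data point gives a linear system:
  16a + 4b + c = 70
  36a + 6b + c = 178
  64a + 8b + c = 334
Solving the system yields a = 6, b = -6, c = -2.
So P(x) = 6x² - 6x - 2.
Then P(12) = 790.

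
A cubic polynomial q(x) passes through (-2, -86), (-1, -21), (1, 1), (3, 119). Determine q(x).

Write q(x) = ax^3 + bx^2 + cx + d. Substituting each data point gives a linear system:
  -8a + 4b - 2c + d = -86
  -a + b - c + d = -21
  a + b + c + d = 1
  27a + 9b + 3c + d = 119
Solving the system yields a = 6, b = -6, c = 5, d = -4.
So q(x) = 6x^3 - 6x^2 + 5x - 4.
Check: q(-2) = -86. ✓

q(x) = 6x^3 - 6x^2 + 5x - 4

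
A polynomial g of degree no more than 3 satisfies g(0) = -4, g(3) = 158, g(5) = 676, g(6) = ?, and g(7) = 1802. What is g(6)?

1148

The 4 known points determine the degree-3 polynomial uniquely.
Write g(x) = ax^3 + bx^2 + cx + d. Substituting each data point gives a linear system:
  d = -4
  27a + 9b + 3c + d = 158
  125a + 25b + 5c + d = 676
  343a + 49b + 7c + d = 1802
Solving the system yields a = 5, b = 1, c = 6, d = -4.
So g(x) = 5x³ + x² + 6x - 4.
Then g(6) = 1148.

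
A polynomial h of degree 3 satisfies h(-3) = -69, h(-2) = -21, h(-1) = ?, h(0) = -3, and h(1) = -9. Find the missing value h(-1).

The 4 known points determine the degree-3 polynomial uniquely.
Write h(t) = at^3 + bt^2 + ct + d. Substituting each data point gives a linear system:
  -27a + 9b - 3c + d = -69
  -8a + 4b - 2c + d = -21
  d = -3
  a + b + c + d = -9
Solving the system yields a = 2, b = -3, c = -5, d = -3.
So h(t) = 2t^3 - 3t^2 - 5t - 3.
Then h(-1) = -3.

-3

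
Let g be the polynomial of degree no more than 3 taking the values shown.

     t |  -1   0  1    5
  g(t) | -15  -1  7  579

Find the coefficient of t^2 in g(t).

Write g(t) = at^3 + bt^2 + ct + d. Substituting each data point gives a linear system:
  -a + b - c + d = -15
  d = -1
  a + b + c + d = 7
  125a + 25b + 5c + d = 579
Solving the system yields a = 5, b = -3, c = 6, d = -1.
So g(t) = 5t^3 - 3t^2 + 6t - 1.
The coefficient of t^2 is -3.

-3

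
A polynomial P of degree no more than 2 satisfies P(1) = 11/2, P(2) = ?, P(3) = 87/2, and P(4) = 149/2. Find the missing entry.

41/2

On equispaced nodes a degree-2 polynomial has vanishing third forward difference, so
  - P(1) + 3·P(2) - 3·P(3) + P(4) = 0.
Substituting the known values and solving for P(2):
  3·P(2) = 123/2
  P(2) = 41/2.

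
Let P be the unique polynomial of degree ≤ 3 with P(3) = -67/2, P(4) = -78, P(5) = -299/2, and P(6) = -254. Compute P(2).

Write P(s) = as^3 + bs^2 + cs + d. Substituting each data point gives a linear system:
  27a + 9b + 3c + d = -67/2
  64a + 16b + 4c + d = -78
  125a + 25b + 5c + d = -299/2
  216a + 36b + 6c + d = -254
Solving the system yields a = -1, b = -3/2, c = 3, d = -2.
So P(s) = -s³ - (3/2)s² + 3s - 2.
Then P(2) = -10.

-10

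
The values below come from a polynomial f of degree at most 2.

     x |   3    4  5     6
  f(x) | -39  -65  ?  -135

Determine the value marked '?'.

-97

The 3 known points determine the degree-2 polynomial uniquely.
Write f(x) = ax^2 + bx + c. Substituting each data point gives a linear system:
  9a + 3b + c = -39
  16a + 4b + c = -65
  36a + 6b + c = -135
Solving the system yields a = -3, b = -5, c = 3.
So f(x) = -3x^2 - 5x + 3.
Then f(5) = -97.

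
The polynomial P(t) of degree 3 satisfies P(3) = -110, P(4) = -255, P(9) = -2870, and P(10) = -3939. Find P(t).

Using the Lagrange interpolation formula with nodes 3, 4, 9, 10:
  L_0(t) = (t - 4)(t - 9)(t - 10) / -42
  L_1(t) = (t - 3)(t - 9)(t - 10) / 30
  L_2(t) = (t - 3)(t - 4)(t - 10) / -30
  L_3(t) = (t - 3)(t - 4)(t - 9) / 42
Then P(t) = -110·L_0(t) - 255·L_1(t) - 2870·L_2(t) - 3939·L_3(t).
Expanding and collecting terms gives P(t) = -4t^3 + t^2 - 4t + 1.
Check: P(9) = -2870. ✓

P(t) = -4t^3 + t^2 - 4t + 1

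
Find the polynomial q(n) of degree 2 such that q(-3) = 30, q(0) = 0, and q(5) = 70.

q(n) = 3n^2 - n

Write q(n) = an^2 + bn + c. Substituting each data point gives a linear system:
  9a - 3b + c = 30
  c = 0
  25a + 5b + c = 70
Solving the system yields a = 3, b = -1, c = 0.
So q(n) = 3n^2 - n.
Check: q(0) = 0. ✓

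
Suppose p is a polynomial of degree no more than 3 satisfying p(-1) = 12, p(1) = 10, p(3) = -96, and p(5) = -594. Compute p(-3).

Forward differences of the values at u = -1, 1, 3, 5:
  p  : 12  10  -96  -594
  Δ  : -2  -106  -498
  Δ^2: -104  -392
  Δ^3: -288
The third differences are constant, confirming degree 3.
Interpolating (Newton forward form) and evaluating at u = -3 gives p(-3) = 198.

198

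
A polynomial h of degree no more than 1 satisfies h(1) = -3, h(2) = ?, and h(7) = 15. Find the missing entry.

0

The 2 known points determine the degree-1 polynomial uniquely.
Write h(x) = ax + b. Substituting each data point gives a linear system:
  a + b = -3
  7a + b = 15
Solving the system yields a = 3, b = -6.
So h(x) = 3x - 6.
Then h(2) = 0.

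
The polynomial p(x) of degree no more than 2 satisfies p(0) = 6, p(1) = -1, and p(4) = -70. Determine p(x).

p(x) = -4x^2 - 3x + 6

Using the Lagrange interpolation formula with nodes 0, 1, 4:
  L_0(x) = (x - 1)(x - 4) / 4
  L_1(x) = x(x - 4) / -3
  L_2(x) = x(x - 1) / 12
Then p(x) = 6·L_0(x) - 1·L_1(x) - 70·L_2(x).
Expanding and collecting terms gives p(x) = -4x² - 3x + 6.
Check: p(0) = 6. ✓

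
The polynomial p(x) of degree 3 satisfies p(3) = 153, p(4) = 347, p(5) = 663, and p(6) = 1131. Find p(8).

Write p(x) = ax^3 + bx^2 + cx + d. Substituting each data point gives a linear system:
  27a + 9b + 3c + d = 153
  64a + 16b + 4c + d = 347
  125a + 25b + 5c + d = 663
  216a + 36b + 6c + d = 1131
Solving the system yields a = 5, b = 1, c = 2, d = 3.
So p(x) = 5x^3 + x^2 + 2x + 3.
Then p(8) = 2643.

2643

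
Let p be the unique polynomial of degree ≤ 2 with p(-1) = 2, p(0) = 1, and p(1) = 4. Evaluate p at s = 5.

Using the Lagrange interpolation formula with nodes -1, 0, 1:
  L_0(s) = s(s - 1) / 2
  L_1(s) = (s + 1)(s - 1) / -1
  L_2(s) = (s + 1)s / 2
Then p(s) = 2·L_0(s) + 1·L_1(s) + 4·L_2(s).
Expanding and collecting terms gives p(s) = 2s² + s + 1.
Evaluating at s = 5: p(5) = 56.

56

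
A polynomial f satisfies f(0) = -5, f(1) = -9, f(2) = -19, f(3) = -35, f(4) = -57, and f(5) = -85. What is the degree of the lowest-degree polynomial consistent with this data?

2

Forward differences of the values at s = 0, 1, 2, 3, 4, 5:
  f  : -5  -9  -19  -35  -57  -85
  Δ  : -4  -10  -16  -22  -28
  Δ^2: -6  -6  -6  -6
  Δ^3: 0  0  0
  Δ^4: 0  0
  Δ^5: 0
The second differences are constant (-6) and nonzero, while all higher differences vanish, so the minimal degree is 2.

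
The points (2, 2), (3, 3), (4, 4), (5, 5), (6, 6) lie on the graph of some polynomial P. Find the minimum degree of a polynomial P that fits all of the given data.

1

Forward differences of the values at x = 2, 3, 4, 5, 6:
  P  : 2  3  4  5  6
  Δ  : 1  1  1  1
  Δ^2: 0  0  0
  Δ^3: 0  0
  Δ^4: 0
The first differences are constant (1) and nonzero, while all higher differences vanish, so the minimal degree is 1.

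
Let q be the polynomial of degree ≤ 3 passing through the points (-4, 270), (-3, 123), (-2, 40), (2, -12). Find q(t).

Using the Lagrange interpolation formula with nodes -4, -3, -2, 2:
  L_0(t) = (t + 3)(t + 2)(t - 2) / -12
  L_1(t) = (t + 4)(t + 2)(t - 2) / 5
  L_2(t) = (t + 4)(t + 3)(t - 2) / -8
  L_3(t) = (t + 4)(t + 3)(t + 2) / 120
Then q(t) = 270·L_0(t) + 123·L_1(t) + 40·L_2(t) - 12·L_3(t).
Expanding and collecting terms gives q(t) = -3t³ + 5t² - t - 6.
Check: q(2) = -12. ✓

q(t) = -3t^3 + 5t^2 - t - 6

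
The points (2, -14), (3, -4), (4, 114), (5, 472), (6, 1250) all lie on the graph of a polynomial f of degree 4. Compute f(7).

2676

Using the Lagrange interpolation formula with nodes 2, 3, 4, 5, 6:
  L_0(u) = (u - 3)(u - 4)(u - 5)(u - 6) / 24
  L_1(u) = (u - 2)(u - 4)(u - 5)(u - 6) / -6
  L_2(u) = (u - 2)(u - 3)(u - 5)(u - 6) / 4
  L_3(u) = (u - 2)(u - 3)(u - 4)(u - 6) / -6
  L_4(u) = (u - 2)(u - 3)(u - 4)(u - 5) / 24
Then f(u) = -14·L_0(u) - 4·L_1(u) + 114·L_2(u) + 472·L_3(u) + 1250·L_4(u).
Expanding and collecting terms gives f(u) = 2u⁴ - 6u³ - 2u² + 4u + 2.
Evaluating at u = 7: f(7) = 2676.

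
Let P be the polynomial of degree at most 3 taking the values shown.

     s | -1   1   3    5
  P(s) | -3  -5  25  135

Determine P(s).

Using the Lagrange interpolation formula with nodes -1, 1, 3, 5:
  L_0(s) = (s - 1)(s - 3)(s - 5) / -48
  L_1(s) = (s + 1)(s - 3)(s - 5) / 16
  L_2(s) = (s + 1)(s - 1)(s - 5) / -16
  L_3(s) = (s + 1)(s - 1)(s - 3) / 48
Then P(s) = -3·L_0(s) - 5·L_1(s) + 25·L_2(s) + 135·L_3(s).
Expanding and collecting terms gives P(s) = s^3 + s^2 - 2s - 5.
Check: P(3) = 25. ✓

P(s) = s^3 + s^2 - 2s - 5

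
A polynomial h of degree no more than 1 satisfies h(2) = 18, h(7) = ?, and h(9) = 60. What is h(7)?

48

The 2 known points determine the degree-1 polynomial uniquely.
Write h(n) = an + b. Substituting each data point gives a linear system:
  2a + b = 18
  9a + b = 60
Solving the system yields a = 6, b = 6.
So h(n) = 6n + 6.
Then h(7) = 48.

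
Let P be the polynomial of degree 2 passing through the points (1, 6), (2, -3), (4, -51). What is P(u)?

P(u) = -5u^2 + 6u + 5

Write P(u) = au^2 + bu + c. Substituting each data point gives a linear system:
  a + b + c = 6
  4a + 2b + c = -3
  16a + 4b + c = -51
Solving the system yields a = -5, b = 6, c = 5.
So P(u) = -5u^2 + 6u + 5.
Check: P(2) = -3. ✓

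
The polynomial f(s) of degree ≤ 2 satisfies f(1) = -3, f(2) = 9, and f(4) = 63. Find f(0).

Using the Lagrange interpolation formula with nodes 1, 2, 4:
  L_0(s) = (s - 2)(s - 4) / 3
  L_1(s) = (s - 1)(s - 4) / -2
  L_2(s) = (s - 1)(s - 2) / 6
Then f(s) = -3·L_0(s) + 9·L_1(s) + 63·L_2(s).
Expanding and collecting terms gives f(s) = 5s^2 - 3s - 5.
Evaluating at s = 0: f(0) = -5.

-5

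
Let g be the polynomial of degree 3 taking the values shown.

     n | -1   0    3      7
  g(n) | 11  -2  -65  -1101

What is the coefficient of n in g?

-3

Write g(n) = an^3 + bn^2 + cn + d. Substituting each data point gives a linear system:
  -a + b - c + d = 11
  d = -2
  27a + 9b + 3c + d = -65
  343a + 49b + 7c + d = -1101
Solving the system yields a = -4, b = 6, c = -3, d = -2.
So g(n) = -4n^3 + 6n^2 - 3n - 2.
The coefficient of n is -3.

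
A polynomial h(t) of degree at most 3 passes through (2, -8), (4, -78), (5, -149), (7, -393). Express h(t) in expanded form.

Using the Lagrange interpolation formula with nodes 2, 4, 5, 7:
  L_0(t) = (t - 4)(t - 5)(t - 7) / -30
  L_1(t) = (t - 2)(t - 5)(t - 7) / 6
  L_2(t) = (t - 2)(t - 4)(t - 7) / -6
  L_3(t) = (t - 2)(t - 4)(t - 5) / 30
Then h(t) = -8·L_0(t) - 78·L_1(t) - 149·L_2(t) - 393·L_3(t).
Expanding and collecting terms gives h(t) = -t³ - t² - t + 6.
Check: h(4) = -78. ✓

h(t) = -t^3 - t^2 - t + 6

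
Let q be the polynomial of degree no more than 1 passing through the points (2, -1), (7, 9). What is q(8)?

Write q(n) = an + b. Substituting each data point gives a linear system:
  2a + b = -1
  7a + b = 9
Solving the system yields a = 2, b = -5.
So q(n) = 2n - 5.
Then q(8) = 11.

11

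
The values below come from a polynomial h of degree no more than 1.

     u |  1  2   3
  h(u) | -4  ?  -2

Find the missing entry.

-3

The 2 known points determine the degree-1 polynomial uniquely.
Write h(u) = au + b. Substituting each data point gives a linear system:
  a + b = -4
  3a + b = -2
Solving the system yields a = 1, b = -5.
So h(u) = u - 5.
Then h(2) = -3.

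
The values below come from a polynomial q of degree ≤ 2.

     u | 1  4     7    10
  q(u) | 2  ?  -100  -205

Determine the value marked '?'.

On equispaced nodes a degree-2 polynomial has vanishing third forward difference, so
  - q(1) + 3·q(4) - 3·q(7) + q(10) = 0.
Substituting the known values and solving for q(4):
  3·q(4) = -93
  q(4) = -31.

-31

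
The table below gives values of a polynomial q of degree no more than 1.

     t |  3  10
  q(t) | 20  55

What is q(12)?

65

Write q(t) = at + b. Substituting each data point gives a linear system:
  3a + b = 20
  10a + b = 55
Solving the system yields a = 5, b = 5.
So q(t) = 5t + 5.
Then q(12) = 65.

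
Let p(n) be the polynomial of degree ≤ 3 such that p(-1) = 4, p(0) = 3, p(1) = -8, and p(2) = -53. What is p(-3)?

Write p(n) = an^3 + bn^2 + cn + d. Substituting each data point gives a linear system:
  -a + b - c + d = 4
  d = 3
  a + b + c + d = -8
  8a + 4b + 2c + d = -53
Solving the system yields a = -4, b = -5, c = -2, d = 3.
So p(n) = -4n^3 - 5n^2 - 2n + 3.
Then p(-3) = 72.

72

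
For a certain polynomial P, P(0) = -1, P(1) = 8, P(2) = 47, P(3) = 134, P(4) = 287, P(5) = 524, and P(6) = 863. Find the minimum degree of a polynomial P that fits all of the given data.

3

Forward differences of the values at u = 0, 1, 2, 3, 4, 5, 6:
  P  : -1  8  47  134  287  524  863
  Δ  : 9  39  87  153  237  339
  Δ^2: 30  48  66  84  102
  Δ^3: 18  18  18  18
  Δ^4: 0  0  0
  Δ^5: 0  0
  Δ^6: 0
The third differences are constant (18) and nonzero, while all higher differences vanish, so the minimal degree is 3.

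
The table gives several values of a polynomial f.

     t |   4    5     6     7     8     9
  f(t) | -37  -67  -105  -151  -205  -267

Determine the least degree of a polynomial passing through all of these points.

2

Forward differences of the values at t = 4, 5, 6, 7, 8, 9:
  f  : -37  -67  -105  -151  -205  -267
  Δ  : -30  -38  -46  -54  -62
  Δ^2: -8  -8  -8  -8
  Δ^3: 0  0  0
  Δ^4: 0  0
  Δ^5: 0
The second differences are constant (-8) and nonzero, while all higher differences vanish, so the minimal degree is 2.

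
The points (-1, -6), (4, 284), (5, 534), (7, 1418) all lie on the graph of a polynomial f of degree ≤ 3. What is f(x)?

f(x) = 4x^3 + 6x + 4

Using the Lagrange interpolation formula with nodes -1, 4, 5, 7:
  L_0(x) = (x - 4)(x - 5)(x - 7) / -240
  L_1(x) = (x + 1)(x - 5)(x - 7) / 15
  L_2(x) = (x + 1)(x - 4)(x - 7) / -12
  L_3(x) = (x + 1)(x - 4)(x - 5) / 48
Then f(x) = -6·L_0(x) + 284·L_1(x) + 534·L_2(x) + 1418·L_3(x).
Expanding and collecting terms gives f(x) = 4x³ + 6x + 4.
Check: f(5) = 534. ✓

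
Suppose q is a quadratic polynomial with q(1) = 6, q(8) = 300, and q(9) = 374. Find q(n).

Using the Lagrange interpolation formula with nodes 1, 8, 9:
  L_0(n) = (n - 8)(n - 9) / 56
  L_1(n) = (n - 1)(n - 9) / -7
  L_2(n) = (n - 1)(n - 8) / 8
Then q(n) = 6·L_0(n) + 300·L_1(n) + 374·L_2(n).
Expanding and collecting terms gives q(n) = 4n^2 + 6n - 4.
Check: q(9) = 374. ✓

q(n) = 4n^2 + 6n - 4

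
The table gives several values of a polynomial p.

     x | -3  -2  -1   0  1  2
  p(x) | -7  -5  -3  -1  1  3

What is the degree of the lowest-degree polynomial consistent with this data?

Forward differences of the values at x = -3, -2, -1, 0, 1, 2:
  p  : -7  -5  -3  -1  1  3
  Δ  : 2  2  2  2  2
  Δ^2: 0  0  0  0
  Δ^3: 0  0  0
  Δ^4: 0  0
  Δ^5: 0
The first differences are constant (2) and nonzero, while all higher differences vanish, so the minimal degree is 1.

1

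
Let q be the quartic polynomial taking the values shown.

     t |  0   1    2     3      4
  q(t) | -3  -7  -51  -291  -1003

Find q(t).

q(t) = -5t^4 + 4t^3 + 3t^2 - 6t - 3

Write q(t) = at^4 + bt^3 + ct^2 + dt + e. Substituting each data point gives a linear system:
  e = -3
  a + b + c + d + e = -7
  16a + 8b + 4c + 2d + e = -51
  81a + 27b + 9c + 3d + e = -291
  256a + 64b + 16c + 4d + e = -1003
Solving the system yields a = -5, b = 4, c = 3, d = -6, e = -3.
So q(t) = -5t^4 + 4t^3 + 3t^2 - 6t - 3.
Check: q(3) = -291. ✓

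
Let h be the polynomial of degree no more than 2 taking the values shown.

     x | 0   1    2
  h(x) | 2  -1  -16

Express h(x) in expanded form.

Write h(x) = ax^2 + bx + c. Substituting each data point gives a linear system:
  c = 2
  a + b + c = -1
  4a + 2b + c = -16
Solving the system yields a = -6, b = 3, c = 2.
So h(x) = -6x^2 + 3x + 2.
Check: h(0) = 2. ✓

h(x) = -6x^2 + 3x + 2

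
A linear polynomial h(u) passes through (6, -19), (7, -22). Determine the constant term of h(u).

-1

Write h(u) = au + b. Substituting each data point gives a linear system:
  6a + b = -19
  7a + b = -22
Solving the system yields a = -3, b = -1.
So h(u) = -3u - 1.
The constant term is -1.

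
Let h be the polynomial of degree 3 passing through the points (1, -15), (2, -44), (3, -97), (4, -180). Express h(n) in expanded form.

h(n) = -n^3 - 6n^2 - 4n - 4

Using the Lagrange interpolation formula with nodes 1, 2, 3, 4:
  L_0(n) = (n - 2)(n - 3)(n - 4) / -6
  L_1(n) = (n - 1)(n - 3)(n - 4) / 2
  L_2(n) = (n - 1)(n - 2)(n - 4) / -2
  L_3(n) = (n - 1)(n - 2)(n - 3) / 6
Then h(n) = -15·L_0(n) - 44·L_1(n) - 97·L_2(n) - 180·L_3(n).
Expanding and collecting terms gives h(n) = -n^3 - 6n^2 - 4n - 4.
Check: h(2) = -44. ✓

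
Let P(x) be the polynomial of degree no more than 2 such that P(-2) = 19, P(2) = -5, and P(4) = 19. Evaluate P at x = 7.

100

Using the Lagrange interpolation formula with nodes -2, 2, 4:
  L_0(x) = (x - 2)(x - 4) / 24
  L_1(x) = (x + 2)(x - 4) / -8
  L_2(x) = (x + 2)(x - 2) / 12
Then P(x) = 19·L_0(x) - 5·L_1(x) + 19·L_2(x).
Expanding and collecting terms gives P(x) = 3x² - 6x - 5.
Evaluating at x = 7: P(7) = 100.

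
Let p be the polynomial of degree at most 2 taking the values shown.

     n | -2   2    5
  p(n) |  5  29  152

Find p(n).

Write p(n) = an^2 + bn + c. Substituting each data point gives a linear system:
  4a - 2b + c = 5
  4a + 2b + c = 29
  25a + 5b + c = 152
Solving the system yields a = 5, b = 6, c = -3.
So p(n) = 5n^2 + 6n - 3.
Check: p(2) = 29. ✓

p(n) = 5n^2 + 6n - 3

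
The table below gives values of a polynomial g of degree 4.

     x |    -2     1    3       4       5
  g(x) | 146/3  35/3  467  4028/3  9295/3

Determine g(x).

g(x) = 4x^4 + 4x^3 + 4x^2 - (1/3)x

Write g(x) = ax^4 + bx^3 + cx^2 + dx + e. Substituting each data point gives a linear system:
  16a - 8b + 4c - 2d + e = 146/3
  a + b + c + d + e = 35/3
  81a + 27b + 9c + 3d + e = 467
  256a + 64b + 16c + 4d + e = 4028/3
  625a + 125b + 25c + 5d + e = 9295/3
Solving the system yields a = 4, b = 4, c = 4, d = -1/3, e = 0.
So g(x) = 4x^4 + 4x^3 + 4x^2 - (1/3)x.
Check: g(5) = 9295/3. ✓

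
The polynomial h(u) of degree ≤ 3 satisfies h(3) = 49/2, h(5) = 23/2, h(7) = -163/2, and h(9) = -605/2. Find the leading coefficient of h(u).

-1

Write h(u) = au^3 + bu^2 + cu + d. Substituting each data point gives a linear system:
  27a + 9b + 3c + d = 49/2
  125a + 25b + 5c + d = 23/2
  343a + 49b + 7c + d = -163/2
  729a + 81b + 9c + d = -605/2
Solving the system yields a = -1, b = 5, c = 5/2, d = -1.
So h(u) = -u^3 + 5u^2 + (5/2)u - 1.
The leading coefficient is -1.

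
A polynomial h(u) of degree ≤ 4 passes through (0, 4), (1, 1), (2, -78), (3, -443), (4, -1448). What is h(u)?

h(u) = -6u^4 + u^3 + u^2 + u + 4

Using the Lagrange interpolation formula with nodes 0, 1, 2, 3, 4:
  L_0(u) = (u - 1)(u - 2)(u - 3)(u - 4) / 24
  L_1(u) = u(u - 2)(u - 3)(u - 4) / -6
  L_2(u) = u(u - 1)(u - 3)(u - 4) / 4
  L_3(u) = u(u - 1)(u - 2)(u - 4) / -6
  L_4(u) = u(u - 1)(u - 2)(u - 3) / 24
Then h(u) = 4·L_0(u) + 1·L_1(u) - 78·L_2(u) - 443·L_3(u) - 1448·L_4(u).
Expanding and collecting terms gives h(u) = -6u^4 + u^3 + u^2 + u + 4.
Check: h(1) = 1. ✓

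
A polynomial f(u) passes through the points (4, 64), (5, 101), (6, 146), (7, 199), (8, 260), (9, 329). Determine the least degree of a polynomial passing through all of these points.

2

Forward differences of the values at u = 4, 5, 6, 7, 8, 9:
  f  : 64  101  146  199  260  329
  Δ  : 37  45  53  61  69
  Δ^2: 8  8  8  8
  Δ^3: 0  0  0
  Δ^4: 0  0
  Δ^5: 0
The second differences are constant (8) and nonzero, while all higher differences vanish, so the minimal degree is 2.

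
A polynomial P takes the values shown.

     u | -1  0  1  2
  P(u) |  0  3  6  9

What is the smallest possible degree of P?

Forward differences of the values at u = -1, 0, 1, 2:
  P  : 0  3  6  9
  Δ  : 3  3  3
  Δ^2: 0  0
  Δ^3: 0
The first differences are constant (3) and nonzero, while all higher differences vanish, so the minimal degree is 1.

1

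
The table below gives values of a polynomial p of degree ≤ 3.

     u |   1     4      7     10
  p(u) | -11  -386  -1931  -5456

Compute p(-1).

-11

Using the Lagrange interpolation formula with nodes 1, 4, 7, 10:
  L_0(u) = (u - 4)(u - 7)(u - 10) / -162
  L_1(u) = (u - 1)(u - 7)(u - 10) / 54
  L_2(u) = (u - 1)(u - 4)(u - 10) / -54
  L_3(u) = (u - 1)(u - 4)(u - 7) / 162
Then p(u) = -11·L_0(u) - 386·L_1(u) - 1931·L_2(u) - 5456·L_3(u).
Expanding and collecting terms gives p(u) = -5u^3 - 5u^2 + 5u - 6.
Evaluating at u = -1: p(-1) = -11.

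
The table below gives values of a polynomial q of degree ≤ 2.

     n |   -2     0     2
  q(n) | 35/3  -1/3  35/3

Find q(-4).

143/3

Write q(n) = an^2 + bn + c. Substituting each data point gives a linear system:
  4a - 2b + c = 35/3
  c = -1/3
  4a + 2b + c = 35/3
Solving the system yields a = 3, b = 0, c = -1/3.
So q(n) = 3n² - 1/3.
Then q(-4) = 143/3.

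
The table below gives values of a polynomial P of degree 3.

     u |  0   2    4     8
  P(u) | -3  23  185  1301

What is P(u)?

Using the Lagrange interpolation formula with nodes 0, 2, 4, 8:
  L_0(u) = (u - 2)(u - 4)(u - 8) / -64
  L_1(u) = u(u - 4)(u - 8) / 24
  L_2(u) = u(u - 2)(u - 8) / -32
  L_3(u) = u(u - 2)(u - 4) / 192
Then P(u) = -3·L_0(u) + 23·L_1(u) + 185·L_2(u) + 1301·L_3(u).
Expanding and collecting terms gives P(u) = 2u^3 + 5u^2 - 5u - 3.
Check: P(0) = -3. ✓

P(u) = 2u^3 + 5u^2 - 5u - 3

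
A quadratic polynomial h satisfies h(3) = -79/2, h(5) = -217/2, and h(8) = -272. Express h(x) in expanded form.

h(x) = -4x^2 - (5/2)x + 4

Write h(x) = ax^2 + bx + c. Substituting each data point gives a linear system:
  9a + 3b + c = -79/2
  25a + 5b + c = -217/2
  64a + 8b + c = -272
Solving the system yields a = -4, b = -5/2, c = 4.
So h(x) = -4x² - (5/2)x + 4.
Check: h(3) = -79/2. ✓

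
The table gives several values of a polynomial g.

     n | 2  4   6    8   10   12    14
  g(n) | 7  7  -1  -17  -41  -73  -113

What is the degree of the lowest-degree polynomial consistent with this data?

Forward differences of the values at n = 2, 4, 6, 8, 10, 12, 14:
  g  : 7  7  -1  -17  -41  -73  -113
  Δ  : 0  -8  -16  -24  -32  -40
  Δ^2: -8  -8  -8  -8  -8
  Δ^3: 0  0  0  0
  Δ^4: 0  0  0
  Δ^5: 0  0
  Δ^6: 0
The second differences are constant (-8) and nonzero, while all higher differences vanish, so the minimal degree is 2.

2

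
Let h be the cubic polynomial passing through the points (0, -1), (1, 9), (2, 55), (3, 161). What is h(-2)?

-9

Forward differences of the values at s = 0, 1, 2, 3:
  h  : -1  9  55  161
  Δ  : 10  46  106
  Δ^2: 36  60
  Δ^3: 24
The third differences are constant, confirming degree 3.
Interpolating (Newton forward form) and evaluating at s = -2 gives h(-2) = -9.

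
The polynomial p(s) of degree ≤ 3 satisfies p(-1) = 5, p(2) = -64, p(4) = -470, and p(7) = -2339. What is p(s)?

p(s) = -6s^3 - 6s^2 + s + 6

Write p(s) = as^3 + bs^2 + cs + d. Substituting each data point gives a linear system:
  -a + b - c + d = 5
  8a + 4b + 2c + d = -64
  64a + 16b + 4c + d = -470
  343a + 49b + 7c + d = -2339
Solving the system yields a = -6, b = -6, c = 1, d = 6.
So p(s) = -6s^3 - 6s^2 + s + 6.
Check: p(4) = -470. ✓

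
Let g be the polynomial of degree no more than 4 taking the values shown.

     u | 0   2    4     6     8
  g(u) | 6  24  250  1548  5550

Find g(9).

Using the Lagrange interpolation formula with nodes 0, 2, 4, 6, 8:
  L_0(u) = (u - 2)(u - 4)(u - 6)(u - 8) / 384
  L_1(u) = u(u - 4)(u - 6)(u - 8) / -96
  L_2(u) = u(u - 2)(u - 6)(u - 8) / 64
  L_3(u) = u(u - 2)(u - 4)(u - 8) / -96
  L_4(u) = u(u - 2)(u - 4)(u - 6) / 384
Then g(u) = 6·L_0(u) + 24·L_1(u) + 250·L_2(u) + 1548·L_3(u) + 5550·L_4(u).
Expanding and collecting terms gives g(u) = 2u⁴ - 6u³ + 6u² + 5u + 6.
Evaluating at u = 9: g(9) = 9285.

9285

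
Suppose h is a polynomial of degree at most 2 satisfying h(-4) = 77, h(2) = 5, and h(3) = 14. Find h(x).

h(x) = 3x^2 - 6x + 5

Using the Lagrange interpolation formula with nodes -4, 2, 3:
  L_0(x) = (x - 2)(x - 3) / 42
  L_1(x) = (x + 4)(x - 3) / -6
  L_2(x) = (x + 4)(x - 2) / 7
Then h(x) = 77·L_0(x) + 5·L_1(x) + 14·L_2(x).
Expanding and collecting terms gives h(x) = 3x² - 6x + 5.
Check: h(2) = 5. ✓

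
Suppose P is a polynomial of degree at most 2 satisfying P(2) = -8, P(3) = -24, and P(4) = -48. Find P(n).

P(n) = -4n^2 + 4n

Write P(n) = an^2 + bn + c. Substituting each data point gives a linear system:
  4a + 2b + c = -8
  9a + 3b + c = -24
  16a + 4b + c = -48
Solving the system yields a = -4, b = 4, c = 0.
So P(n) = -4n^2 + 4n.
Check: P(2) = -8. ✓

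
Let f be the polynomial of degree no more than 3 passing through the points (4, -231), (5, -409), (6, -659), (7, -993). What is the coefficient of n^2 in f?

Write f(n) = an^3 + bn^2 + cn + d. Substituting each data point gives a linear system:
  64a + 16b + 4c + d = -231
  125a + 25b + 5c + d = -409
  216a + 36b + 6c + d = -659
  343a + 49b + 7c + d = -993
Solving the system yields a = -2, b = -6, c = -2, d = 1.
So f(n) = -2n^3 - 6n^2 - 2n + 1.
The coefficient of n^2 is -6.

-6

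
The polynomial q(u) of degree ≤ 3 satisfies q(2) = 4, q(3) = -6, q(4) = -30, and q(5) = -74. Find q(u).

Using the Lagrange interpolation formula with nodes 2, 3, 4, 5:
  L_0(u) = (u - 3)(u - 4)(u - 5) / -6
  L_1(u) = (u - 2)(u - 4)(u - 5) / 2
  L_2(u) = (u - 2)(u - 3)(u - 5) / -2
  L_3(u) = (u - 2)(u - 3)(u - 4) / 6
Then q(u) = 4·L_0(u) - 6·L_1(u) - 30·L_2(u) - 74·L_3(u).
Expanding and collecting terms gives q(u) = -u^3 + 2u^2 - u + 6.
Check: q(5) = -74. ✓

q(u) = -u^3 + 2u^2 - u + 6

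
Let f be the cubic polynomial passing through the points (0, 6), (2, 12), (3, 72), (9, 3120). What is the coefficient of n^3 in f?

5

Write f(n) = an^3 + bn^2 + cn + d. Substituting each data point gives a linear system:
  d = 6
  8a + 4b + 2c + d = 12
  27a + 9b + 3c + d = 72
  729a + 81b + 9c + d = 3120
Solving the system yields a = 5, b = -6, c = -5, d = 6.
So f(n) = 5n^3 - 6n^2 - 5n + 6.
The leading coefficient is 5.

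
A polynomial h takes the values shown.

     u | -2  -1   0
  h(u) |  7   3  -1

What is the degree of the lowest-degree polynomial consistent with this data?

Forward differences of the values at u = -2, -1, 0:
  h  : 7  3  -1
  Δ  : -4  -4
  Δ^2: 0
The first differences are constant (-4) and nonzero, while all higher differences vanish, so the minimal degree is 1.

1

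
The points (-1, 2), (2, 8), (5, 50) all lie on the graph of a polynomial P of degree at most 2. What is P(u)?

P(u) = 2u^2

Write P(u) = au^2 + bu + c. Substituting each data point gives a linear system:
  a - b + c = 2
  4a + 2b + c = 8
  25a + 5b + c = 50
Solving the system yields a = 2, b = 0, c = 0.
So P(u) = 2u^2.
Check: P(5) = 50. ✓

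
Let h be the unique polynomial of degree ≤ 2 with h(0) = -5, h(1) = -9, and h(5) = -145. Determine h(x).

h(x) = -6x^2 + 2x - 5

Write h(x) = ax^2 + bx + c. Substituting each data point gives a linear system:
  c = -5
  a + b + c = -9
  25a + 5b + c = -145
Solving the system yields a = -6, b = 2, c = -5.
So h(x) = -6x^2 + 2x - 5.
Check: h(1) = -9. ✓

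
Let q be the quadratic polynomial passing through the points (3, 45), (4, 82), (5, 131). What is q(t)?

Write q(t) = at^2 + bt + c. Substituting each data point gives a linear system:
  9a + 3b + c = 45
  16a + 4b + c = 82
  25a + 5b + c = 131
Solving the system yields a = 6, b = -5, c = 6.
So q(t) = 6t^2 - 5t + 6.
Check: q(4) = 82. ✓

q(t) = 6t^2 - 5t + 6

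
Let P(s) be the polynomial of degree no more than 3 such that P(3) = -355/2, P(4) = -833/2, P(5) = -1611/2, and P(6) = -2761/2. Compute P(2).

-105/2

Write P(s) = as^3 + bs^2 + cs + d. Substituting each data point gives a linear system:
  27a + 9b + 3c + d = -355/2
  64a + 16b + 4c + d = -833/2
  125a + 25b + 5c + d = -1611/2
  216a + 36b + 6c + d = -2761/2
Solving the system yields a = -6, b = -3, c = 4, d = -1/2.
So P(s) = -6s^3 - 3s^2 + 4s - 1/2.
Then P(2) = -105/2.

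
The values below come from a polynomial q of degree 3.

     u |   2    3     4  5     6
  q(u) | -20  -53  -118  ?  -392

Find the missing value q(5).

The 4 known points determine the degree-3 polynomial uniquely.
Write q(u) = au^3 + bu^2 + cu + d. Substituting each data point gives a linear system:
  8a + 4b + 2c + d = -20
  27a + 9b + 3c + d = -53
  64a + 16b + 4c + d = -118
  216a + 36b + 6c + d = -392
Solving the system yields a = -2, b = 2, c = -5, d = -2.
So q(u) = -2u^3 + 2u^2 - 5u - 2.
Then q(5) = -227.

-227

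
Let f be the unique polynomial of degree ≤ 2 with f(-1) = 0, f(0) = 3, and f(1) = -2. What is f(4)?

Using the Lagrange interpolation formula with nodes -1, 0, 1:
  L_0(x) = x(x - 1) / 2
  L_1(x) = (x + 1)(x - 1) / -1
  L_2(x) = (x + 1)x / 2
Then f(x) = 0·L_0(x) + 3·L_1(x) - 2·L_2(x).
Expanding and collecting terms gives f(x) = -4x² - x + 3.
Evaluating at x = 4: f(4) = -65.

-65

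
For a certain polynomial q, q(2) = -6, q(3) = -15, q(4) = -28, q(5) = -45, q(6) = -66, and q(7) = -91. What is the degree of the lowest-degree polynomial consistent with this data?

2

Forward differences of the values at n = 2, 3, 4, 5, 6, 7:
  q  : -6  -15  -28  -45  -66  -91
  Δ  : -9  -13  -17  -21  -25
  Δ^2: -4  -4  -4  -4
  Δ^3: 0  0  0
  Δ^4: 0  0
  Δ^5: 0
The second differences are constant (-4) and nonzero, while all higher differences vanish, so the minimal degree is 2.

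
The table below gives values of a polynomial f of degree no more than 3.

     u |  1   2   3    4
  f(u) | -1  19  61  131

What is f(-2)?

Using the Lagrange interpolation formula with nodes 1, 2, 3, 4:
  L_0(u) = (u - 2)(u - 3)(u - 4) / -6
  L_1(u) = (u - 1)(u - 3)(u - 4) / 2
  L_2(u) = (u - 1)(u - 2)(u - 4) / -2
  L_3(u) = (u - 1)(u - 2)(u - 3) / 6
Then f(u) = -1·L_0(u) + 19·L_1(u) + 61·L_2(u) + 131·L_3(u).
Expanding and collecting terms gives f(u) = u^3 + 5u^2 - 2u - 5.
Evaluating at u = -2: f(-2) = 11.

11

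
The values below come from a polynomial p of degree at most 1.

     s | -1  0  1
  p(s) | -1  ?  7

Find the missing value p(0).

The 2 known points determine the degree-1 polynomial uniquely.
Write p(s) = as + b. Substituting each data point gives a linear system:
  -a + b = -1
  a + b = 7
Solving the system yields a = 4, b = 3.
So p(s) = 4s + 3.
Then p(0) = 3.

3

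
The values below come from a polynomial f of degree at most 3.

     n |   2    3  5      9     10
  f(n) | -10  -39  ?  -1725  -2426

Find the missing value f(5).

The 4 known points determine the degree-3 polynomial uniquely.
Write f(n) = an^3 + bn^2 + cn + d. Substituting each data point gives a linear system:
  8a + 4b + 2c + d = -10
  27a + 9b + 3c + d = -39
  729a + 81b + 9c + d = -1725
  1000a + 100b + 10c + d = -2426
Solving the system yields a = -3, b = 6, c = -2, d = -6.
So f(n) = -3n^3 + 6n^2 - 2n - 6.
Then f(5) = -241.

-241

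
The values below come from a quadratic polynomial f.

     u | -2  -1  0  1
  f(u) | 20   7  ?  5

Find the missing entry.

2

On equispaced nodes a degree-2 polynomial has vanishing third forward difference, so
  - f(-2) + 3·f(-1) - 3·f(0) + f(1) = 0.
Substituting the known values and solving for f(0):
  -3·f(0) = -6
  f(0) = 2.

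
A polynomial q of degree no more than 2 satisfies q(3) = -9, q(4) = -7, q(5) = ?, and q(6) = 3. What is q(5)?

On equispaced nodes a degree-2 polynomial has vanishing third forward difference, so
  - q(3) + 3·q(4) - 3·q(5) + q(6) = 0.
Substituting the known values and solving for q(5):
  -3·q(5) = 9
  q(5) = -3.

-3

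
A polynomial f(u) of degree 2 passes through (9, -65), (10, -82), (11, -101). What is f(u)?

Write f(u) = au^2 + bu + c. Substituting each data point gives a linear system:
  81a + 9b + c = -65
  100a + 10b + c = -82
  121a + 11b + c = -101
Solving the system yields a = -1, b = 2, c = -2.
So f(u) = -u^2 + 2u - 2.
Check: f(9) = -65. ✓

f(u) = -u^2 + 2u - 2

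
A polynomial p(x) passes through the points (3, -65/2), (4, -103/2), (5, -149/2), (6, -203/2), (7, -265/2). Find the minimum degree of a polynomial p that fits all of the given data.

2

Forward differences of the values at x = 3, 4, 5, 6, 7:
  p  : -65/2  -103/2  -149/2  -203/2  -265/2
  Δ  : -19  -23  -27  -31
  Δ^2: -4  -4  -4
  Δ^3: 0  0
  Δ^4: 0
The second differences are constant (-4) and nonzero, while all higher differences vanish, so the minimal degree is 2.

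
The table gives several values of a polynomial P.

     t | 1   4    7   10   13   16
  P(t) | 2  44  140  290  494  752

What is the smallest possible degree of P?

Forward differences of the values at t = 1, 4, 7, 10, 13, 16:
  P  : 2  44  140  290  494  752
  Δ  : 42  96  150  204  258
  Δ^2: 54  54  54  54
  Δ^3: 0  0  0
  Δ^4: 0  0
  Δ^5: 0
The second differences are constant (54) and nonzero, while all higher differences vanish, so the minimal degree is 2.

2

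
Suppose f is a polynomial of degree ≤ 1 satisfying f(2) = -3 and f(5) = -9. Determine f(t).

f(t) = -2t + 1

Write f(t) = at + b. Substituting each data point gives a linear system:
  2a + b = -3
  5a + b = -9
Solving the system yields a = -2, b = 1.
So f(t) = -2t + 1.
Check: f(5) = -9. ✓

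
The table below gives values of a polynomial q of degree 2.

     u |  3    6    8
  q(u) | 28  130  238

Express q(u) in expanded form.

q(u) = 4u^2 - 2u - 2

Write q(u) = au^2 + bu + c. Substituting each data point gives a linear system:
  9a + 3b + c = 28
  36a + 6b + c = 130
  64a + 8b + c = 238
Solving the system yields a = 4, b = -2, c = -2.
So q(u) = 4u^2 - 2u - 2.
Check: q(8) = 238. ✓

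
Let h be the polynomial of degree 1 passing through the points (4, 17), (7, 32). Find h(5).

Write h(s) = as + b. Substituting each data point gives a linear system:
  4a + b = 17
  7a + b = 32
Solving the system yields a = 5, b = -3.
So h(s) = 5s - 3.
Then h(5) = 22.

22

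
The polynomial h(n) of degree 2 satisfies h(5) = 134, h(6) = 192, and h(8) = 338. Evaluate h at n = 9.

426

Write h(n) = an^2 + bn + c. Substituting each data point gives a linear system:
  25a + 5b + c = 134
  36a + 6b + c = 192
  64a + 8b + c = 338
Solving the system yields a = 5, b = 3, c = -6.
So h(n) = 5n² + 3n - 6.
Then h(9) = 426.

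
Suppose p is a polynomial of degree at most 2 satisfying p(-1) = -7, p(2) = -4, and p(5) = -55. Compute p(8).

Write p(s) = as^2 + bs + c. Substituting each data point gives a linear system:
  a - b + c = -7
  4a + 2b + c = -4
  25a + 5b + c = -55
Solving the system yields a = -3, b = 4, c = 0.
So p(s) = -3s^2 + 4s.
Then p(8) = -160.

-160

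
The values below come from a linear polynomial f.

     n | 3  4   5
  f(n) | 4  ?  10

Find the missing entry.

7

On equispaced nodes a degree-1 polynomial has vanishing second forward difference, so
  f(3) - 2·f(4) + f(5) = 0.
Substituting the known values and solving for f(4):
  -2·f(4) = -14
  f(4) = 7.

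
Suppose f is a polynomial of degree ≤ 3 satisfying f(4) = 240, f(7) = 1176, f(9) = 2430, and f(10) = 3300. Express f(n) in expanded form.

f(n) = 3n^3 + 3n^2

Using the Lagrange interpolation formula with nodes 4, 7, 9, 10:
  L_0(n) = (n - 7)(n - 9)(n - 10) / -90
  L_1(n) = (n - 4)(n - 9)(n - 10) / 18
  L_2(n) = (n - 4)(n - 7)(n - 10) / -10
  L_3(n) = (n - 4)(n - 7)(n - 9) / 18
Then f(n) = 240·L_0(n) + 1176·L_1(n) + 2430·L_2(n) + 3300·L_3(n).
Expanding and collecting terms gives f(n) = 3n^3 + 3n^2.
Check: f(9) = 2430. ✓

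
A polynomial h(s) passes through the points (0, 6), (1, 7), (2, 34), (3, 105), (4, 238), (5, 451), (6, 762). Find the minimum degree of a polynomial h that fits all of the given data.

3

Forward differences of the values at s = 0, 1, 2, 3, 4, 5, 6:
  h  : 6  7  34  105  238  451  762
  Δ  : 1  27  71  133  213  311
  Δ^2: 26  44  62  80  98
  Δ^3: 18  18  18  18
  Δ^4: 0  0  0
  Δ^5: 0  0
  Δ^6: 0
The third differences are constant (18) and nonzero, while all higher differences vanish, so the minimal degree is 3.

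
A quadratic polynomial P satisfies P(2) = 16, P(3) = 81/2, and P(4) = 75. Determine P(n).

Using the Lagrange interpolation formula with nodes 2, 3, 4:
  L_0(n) = (n - 3)(n - 4) / 2
  L_1(n) = (n - 2)(n - 4) / -1
  L_2(n) = (n - 2)(n - 3) / 2
Then P(n) = 16·L_0(n) + 81/2·L_1(n) + 75·L_2(n).
Expanding and collecting terms gives P(n) = 5n² - (1/2)n - 3.
Check: P(2) = 16. ✓

P(n) = 5n^2 - (1/2)n - 3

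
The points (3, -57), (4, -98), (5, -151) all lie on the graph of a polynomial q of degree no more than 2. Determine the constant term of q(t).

-6

Write q(t) = at^2 + bt + c. Substituting each data point gives a linear system:
  9a + 3b + c = -57
  16a + 4b + c = -98
  25a + 5b + c = -151
Solving the system yields a = -6, b = 1, c = -6.
So q(t) = -6t^2 + t - 6.
The constant term is -6.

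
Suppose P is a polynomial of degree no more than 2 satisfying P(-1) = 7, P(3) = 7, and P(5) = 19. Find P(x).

P(x) = x^2 - 2x + 4

Write P(x) = ax^2 + bx + c. Substituting each data point gives a linear system:
  a - b + c = 7
  9a + 3b + c = 7
  25a + 5b + c = 19
Solving the system yields a = 1, b = -2, c = 4.
So P(x) = x² - 2x + 4.
Check: P(3) = 7. ✓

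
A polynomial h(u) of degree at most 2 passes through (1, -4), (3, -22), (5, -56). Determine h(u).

Write h(u) = au^2 + bu + c. Substituting each data point gives a linear system:
  a + b + c = -4
  9a + 3b + c = -22
  25a + 5b + c = -56
Solving the system yields a = -2, b = -1, c = -1.
So h(u) = -2u² - u - 1.
Check: h(5) = -56. ✓

h(u) = -2u^2 - u - 1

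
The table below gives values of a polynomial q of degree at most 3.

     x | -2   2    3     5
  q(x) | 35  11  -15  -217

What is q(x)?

Write q(x) = ax^3 + bx^2 + cx + d. Substituting each data point gives a linear system:
  -8a + 4b - 2c + d = 35
  8a + 4b + 2c + d = 11
  27a + 9b + 3c + d = -15
  125a + 25b + 5c + d = -217
Solving the system yields a = -3, b = 5, c = 6, d = 3.
So q(x) = -3x^3 + 5x^2 + 6x + 3.
Check: q(5) = -217. ✓

q(x) = -3x^3 + 5x^2 + 6x + 3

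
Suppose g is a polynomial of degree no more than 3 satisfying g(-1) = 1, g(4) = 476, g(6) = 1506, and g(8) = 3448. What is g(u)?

g(u) = 6u^3 + 6u^2 - u

Write g(u) = au^3 + bu^2 + cu + d. Substituting each data point gives a linear system:
  -a + b - c + d = 1
  64a + 16b + 4c + d = 476
  216a + 36b + 6c + d = 1506
  512a + 64b + 8c + d = 3448
Solving the system yields a = 6, b = 6, c = -1, d = 0.
So g(u) = 6u^3 + 6u^2 - u.
Check: g(4) = 476. ✓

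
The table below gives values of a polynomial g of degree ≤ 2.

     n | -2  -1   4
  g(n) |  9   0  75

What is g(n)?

Write g(n) = an^2 + bn + c. Substituting each data point gives a linear system:
  4a - 2b + c = 9
  a - b + c = 0
  16a + 4b + c = 75
Solving the system yields a = 4, b = 3, c = -1.
So g(n) = 4n² + 3n - 1.
Check: g(-2) = 9. ✓

g(n) = 4n^2 + 3n - 1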